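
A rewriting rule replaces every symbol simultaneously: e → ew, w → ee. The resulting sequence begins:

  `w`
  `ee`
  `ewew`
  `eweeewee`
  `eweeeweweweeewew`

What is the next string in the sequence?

eweeeweweweeeweeeweeeweweweeewee

Replace each of the 16 characters of eweeeweweweeewew in place — ew ee ew ew ew ee ew ee ew ee ew ew ew ee ew ee — and concatenate.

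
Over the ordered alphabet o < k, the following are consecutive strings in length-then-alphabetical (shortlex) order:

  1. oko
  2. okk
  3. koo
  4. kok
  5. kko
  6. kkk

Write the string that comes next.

oooo

kkk is the last string of length 3, so the next is the first of length 4: o repeated 4 times.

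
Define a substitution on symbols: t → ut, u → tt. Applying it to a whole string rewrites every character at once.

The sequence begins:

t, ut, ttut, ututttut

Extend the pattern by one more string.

ttutttutututttut

Expanding ututttut: u→tt, t→ut, u→tt, t→ut, t→ut, t→ut, u→tt, t→ut. Concatenated: tt ut tt ut ut ut tt ut.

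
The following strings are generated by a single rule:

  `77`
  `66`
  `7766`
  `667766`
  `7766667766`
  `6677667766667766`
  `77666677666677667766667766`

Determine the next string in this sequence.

667766776666776677666677666677667766667766

From term 3 onward, concatenate the second-to-last term with the last: 77·66 = 7766, 66·7766 = 667766, …
The next term joins 6677667766667766 and 77666677666677667766667766.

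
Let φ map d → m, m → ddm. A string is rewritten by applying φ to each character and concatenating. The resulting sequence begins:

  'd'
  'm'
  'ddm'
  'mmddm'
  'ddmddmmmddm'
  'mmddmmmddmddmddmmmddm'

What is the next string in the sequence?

Replace each of the 21 characters of mmddmmmddmddmddmmmddm in place — ddm ddm m m ddm ddm ddm m m ddm m m ddm m m ddm ddm ddm m m ddm — and concatenate.

ddmddmmmddmddmddmmmddmmmddmmmddmddmddmmmddm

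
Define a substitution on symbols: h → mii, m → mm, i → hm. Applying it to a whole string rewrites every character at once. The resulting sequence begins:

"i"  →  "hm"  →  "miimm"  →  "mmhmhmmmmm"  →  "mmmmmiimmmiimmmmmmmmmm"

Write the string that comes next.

mmmmmmmmmmhmhmmmmmmmhmhmmmmmmmmmmmmmmmmmmmmm

Applying the rule to each of the 22 symbols of mmmmmiimmmiimmmmmmmmmm gives the pieces mm mm mm mm mm hm hm mm mm mm hm hm mm mm mm mm mm mm mm mm mm mm, which concatenate to the answer.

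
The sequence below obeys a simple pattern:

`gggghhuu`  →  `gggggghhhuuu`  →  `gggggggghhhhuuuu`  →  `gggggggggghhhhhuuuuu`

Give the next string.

Term n consists of 2n g's, followed by n h's, followed by n u's, where the shown terms are n = 2, 3, 4, 5.
Setting n = 6 gives 12, 6, 6 characters in each block.

gggggggggggghhhhhhuuuuuu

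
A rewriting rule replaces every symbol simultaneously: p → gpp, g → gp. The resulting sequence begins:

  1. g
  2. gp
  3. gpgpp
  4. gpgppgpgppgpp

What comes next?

gpgppgpgppgppgpgppgpgppgppgpgppgpp

Replace each of the 13 characters of gpgppgpgppgpp in place — gp gpp gp gpp gpp gp gpp gp gpp gpp gp gpp gpp — and concatenate.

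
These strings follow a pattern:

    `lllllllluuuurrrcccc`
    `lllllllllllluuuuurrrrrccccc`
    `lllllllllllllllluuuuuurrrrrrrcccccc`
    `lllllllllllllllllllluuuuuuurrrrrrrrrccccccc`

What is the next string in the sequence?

Term n consists of 4n l's, followed by n+2 u's, followed by 2n-1 r's, followed by n+2 c's, where the shown terms are n = 2, 3, 4, 5.
For the next term, n = 6, so the run lengths are 24, 8, 11, 8.

lllllllllllllllllllllllluuuuuuuurrrrrrrrrrrcccccccc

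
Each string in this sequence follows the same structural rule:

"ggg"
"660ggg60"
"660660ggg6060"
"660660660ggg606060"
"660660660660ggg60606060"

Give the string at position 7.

Each term wraps the previous one in 660 on the left and 60 on the right.
From 660660660660ggg60606060, 2 further steps: 660660660660ggg60606060 → 660660660660660ggg6060606060 → (answer).

660660660660660660ggg606060606060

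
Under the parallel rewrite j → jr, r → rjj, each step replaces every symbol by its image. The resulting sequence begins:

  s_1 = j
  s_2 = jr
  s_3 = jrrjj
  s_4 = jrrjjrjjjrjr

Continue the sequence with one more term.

Rewriting each symbol of jrrjjrjjjrjr: j→jr, r→rjj, r→rjj, j→jr, j→jr, r→rjj, j→jr, j→jr, j→jr, r→rjj, j→jr, r→rjj, which concatenates to jr rjj rjj jr jr rjj jr jr jr rjj jr rjj.

jrrjjrjjjrjrrjjjrjrjrrjjjrrjj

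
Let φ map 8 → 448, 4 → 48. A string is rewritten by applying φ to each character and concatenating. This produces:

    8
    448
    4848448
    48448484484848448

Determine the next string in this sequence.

48448484844848448484844848448484484848448

φ(48448484484848448) expands symbol-by-symbol to 48 448 48 48 448 48 448 48 48 448 48 448 48 448 48 48 448; joining the 17 pieces gives the next term.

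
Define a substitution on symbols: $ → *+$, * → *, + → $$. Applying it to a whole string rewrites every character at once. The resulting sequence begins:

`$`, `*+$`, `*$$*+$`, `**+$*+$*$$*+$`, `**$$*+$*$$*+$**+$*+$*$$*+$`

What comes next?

Rewriting the 26 symbols of **$$*+$*$$*+$**+$*+$*$$*+$ one by one yields * * *+$ *+$ * $$ *+$ * *+$ *+$ * $$ *+$ * * $$ *+$ * $$ *+$ * *+$ *+$ * $$ *+$; concatenated:

***+$*+$*$$*+$**+$*+$*$$*+$**$$*+$*$$*+$**+$*+$*$$*+$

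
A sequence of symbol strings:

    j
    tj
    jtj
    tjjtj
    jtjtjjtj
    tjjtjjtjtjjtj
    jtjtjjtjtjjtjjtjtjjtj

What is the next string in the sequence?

tjjtjjtjtjjtjjtjtjjtjtjjtjjtjtjjtj

Each term (from the third on) is the two preceding terms concatenated in order: term 3 = j·tj = jtj.
Continuing: tjjtjjtjtjjtj · jtjtjjtjtjjtjjtjtjjtj gives term 8.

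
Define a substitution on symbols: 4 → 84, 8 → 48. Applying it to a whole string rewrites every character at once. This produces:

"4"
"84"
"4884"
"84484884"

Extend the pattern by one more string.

Rewriting each symbol of 84484884: 8→48, 4→84, 4→84, 8→48, 4→84, 8→48, 8→48, 4→84, which concatenates to 48 84 84 48 84 48 48 84.

4884844884484884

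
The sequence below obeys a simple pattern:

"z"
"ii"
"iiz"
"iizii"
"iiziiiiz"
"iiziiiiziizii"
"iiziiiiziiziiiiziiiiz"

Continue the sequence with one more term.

iiziiiiziiziiiiziiiiziiziiiiziizii

This is a Fibonacci-style word recurrence s(k) = s(k−1)·s(k−2): e.g. ii·z = iiz.
So term 8 is iiziiiiziiziiiiziiiiz·iiziiiiziizii.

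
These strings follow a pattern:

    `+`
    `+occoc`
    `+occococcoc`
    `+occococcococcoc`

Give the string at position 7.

+occococcococcococcococcococcoc

Every step adds occoc to the end: s(k+1) = s(k)·occoc.
From +occococcococcoc, 3 further steps: +occococcococcoc → +occococcococcococcoc → +occococcococcococcococcoc → (answer).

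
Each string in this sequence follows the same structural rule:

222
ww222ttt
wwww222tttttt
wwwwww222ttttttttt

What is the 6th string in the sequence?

s(k+1) = ww·s(k)·ttt, so each term gains ww as a prefix and ttt as a suffix.
From wwwwww222ttttttttt, 2 further steps: wwwwww222ttttttttt → wwwwwwww222tttttttttttt → (answer).

wwwwwwwwww222ttttttttttttttt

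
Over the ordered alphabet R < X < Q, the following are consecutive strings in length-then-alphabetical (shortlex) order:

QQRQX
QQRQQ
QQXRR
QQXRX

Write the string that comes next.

QQXRQ

Find the rightmost character of QQXRX below Q, bump it to the next letter, and reset everything to its right to R.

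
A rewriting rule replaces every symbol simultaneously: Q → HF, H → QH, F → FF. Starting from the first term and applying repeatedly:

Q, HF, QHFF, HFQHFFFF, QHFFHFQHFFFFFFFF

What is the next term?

Replace each of the 16 characters of QHFFHFQHFFFFFFFF in place — HF QH FF FF QH FF HF QH FF FF FF FF FF FF FF FF — and concatenate.

HFQHFFFFQHFFHFQHFFFFFFFFFFFFFFFF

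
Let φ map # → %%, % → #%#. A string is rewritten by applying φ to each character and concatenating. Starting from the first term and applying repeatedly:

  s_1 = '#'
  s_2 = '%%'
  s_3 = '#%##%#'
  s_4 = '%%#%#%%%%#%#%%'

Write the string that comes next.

#%##%#%%#%#%%#%##%##%##%#%%#%#%%#%##%#

Replace each of the 14 characters of %%#%#%%%%#%#%% in place — #%# #%# %% #%# %% #%# #%# #%# #%# %% #%# %% #%# #%# — and concatenate.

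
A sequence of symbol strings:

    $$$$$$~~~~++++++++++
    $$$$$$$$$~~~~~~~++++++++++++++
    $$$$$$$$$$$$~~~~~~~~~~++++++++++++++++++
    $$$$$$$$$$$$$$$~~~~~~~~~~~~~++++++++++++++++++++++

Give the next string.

$$$$$$$$$$$$$$$$$$~~~~~~~~~~~~~~~~++++++++++++++++++++++++++

The n-th term is 3n $'s then 3n-2 ~'s then 4n+2 +'s, where the shown terms are n = 2, 3, 4, 5.
Setting n = 6 gives 18, 16, 26 characters in each block.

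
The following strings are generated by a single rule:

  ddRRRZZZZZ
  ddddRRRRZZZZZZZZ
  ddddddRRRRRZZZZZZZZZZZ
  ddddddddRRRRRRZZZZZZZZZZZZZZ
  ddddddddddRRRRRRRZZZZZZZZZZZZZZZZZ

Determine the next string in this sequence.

Reading off run lengths: d runs 2, 4, 6, 8, 10; R runs 3, 4, 5, 6, 7; Z runs 5, 8, 11, 14, 17 — each is linear in n (n = 1, 2, …).
At n = 6 the blocks have lengths 12, 8, 20.

ddddddddddddRRRRRRRRZZZZZZZZZZZZZZZZZZZZ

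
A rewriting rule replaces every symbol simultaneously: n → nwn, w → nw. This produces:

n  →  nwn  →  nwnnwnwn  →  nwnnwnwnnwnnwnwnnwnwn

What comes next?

nwnnwnwnnwnnwnwnnwnwnnwnnwnwnnwnnwnwnnwnwnnwnnwnwnnwnwn

φ(nwnnwnwnnwnnwnwnnwnwn) expands symbol-by-symbol to nwn nw nwn nwn nw nwn nw nwn nwn nw nwn nwn nw nwn nw nwn nwn nw nwn nw nwn; joining the 21 pieces gives the next term.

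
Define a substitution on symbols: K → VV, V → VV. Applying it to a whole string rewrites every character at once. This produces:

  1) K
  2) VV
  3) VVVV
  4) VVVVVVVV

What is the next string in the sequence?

Rewriting each symbol of VVVVVVVV: V→VV, V→VV, V→VV, V→VV, V→VV, V→VV, V→VV, V→VV, which concatenates to VV VV VV VV VV VV VV VV.

VVVVVVVVVVVVVVVV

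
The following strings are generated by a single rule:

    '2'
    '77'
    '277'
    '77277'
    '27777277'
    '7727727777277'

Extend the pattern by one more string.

277772777727727777277

This is a Fibonacci-style word recurrence s(k) = s(k−2)·s(k−1): e.g. 2·77 = 277.
Continuing: 27777277 · 7727727777277 gives term 7.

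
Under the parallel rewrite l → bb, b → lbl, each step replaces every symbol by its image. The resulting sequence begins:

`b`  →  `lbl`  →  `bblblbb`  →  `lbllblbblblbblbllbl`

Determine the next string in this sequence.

Rewriting the 19 symbols of lbllblbblblbblbllbl one by one yields bb lbl bb bb lbl bb lbl lbl bb lbl bb lbl lbl bb lbl bb bb lbl bb; concatenated:

bblblbbbblblbblbllblbblblbblbllblbblblbbbblblbb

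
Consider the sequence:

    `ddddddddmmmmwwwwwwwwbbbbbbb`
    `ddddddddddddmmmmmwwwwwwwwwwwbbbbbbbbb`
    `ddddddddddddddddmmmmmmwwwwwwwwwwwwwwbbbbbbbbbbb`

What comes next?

Reading off run lengths: d runs 8, 12, 16; m runs 4, 5, 6; w runs 8, 11, 14; b runs 7, 9, 11 — each is linear in n, where the shown terms are n = 2, 3, 4.
For the next term, n = 5, so the run lengths are 20, 7, 17, 13.

ddddddddddddddddddddmmmmmmmwwwwwwwwwwwwwwwwwbbbbbbbbbbbbb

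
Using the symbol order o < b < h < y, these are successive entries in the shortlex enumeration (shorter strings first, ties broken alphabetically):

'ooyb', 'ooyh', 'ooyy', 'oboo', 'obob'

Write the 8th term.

obbo

Stepping forward 3 times from obob: obob → oboh → oboy, then the target.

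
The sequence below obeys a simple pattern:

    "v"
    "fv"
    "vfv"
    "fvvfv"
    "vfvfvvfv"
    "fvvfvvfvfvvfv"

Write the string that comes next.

vfvfvvfvfvvfvvfvfvvfv

Each term (from the third on) is the two preceding terms concatenated in order: term 3 = v·fv = vfv.
Continuing: vfvfvvfv · fvvfvvfvfvvfv gives term 7.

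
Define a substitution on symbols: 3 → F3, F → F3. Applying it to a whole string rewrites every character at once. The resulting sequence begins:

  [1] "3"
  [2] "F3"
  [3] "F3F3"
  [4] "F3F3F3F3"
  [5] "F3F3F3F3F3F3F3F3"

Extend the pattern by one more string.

Rewriting the 16 symbols of F3F3F3F3F3F3F3F3 one by one yields F3 F3 F3 F3 F3 F3 F3 F3 F3 F3 F3 F3 F3 F3 F3 F3; concatenated:

F3F3F3F3F3F3F3F3F3F3F3F3F3F3F3F3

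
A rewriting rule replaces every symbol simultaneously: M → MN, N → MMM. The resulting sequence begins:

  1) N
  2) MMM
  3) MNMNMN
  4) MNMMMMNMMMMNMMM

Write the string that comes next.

Applying the rule to each of the 15 symbols of MNMMMMNMMMMNMMM gives the pieces MN MMM MN MN MN MN MMM MN MN MN MN MMM MN MN MN, which concatenate to the answer.

MNMMMMNMNMNMNMMMMNMNMNMNMMMMNMNMN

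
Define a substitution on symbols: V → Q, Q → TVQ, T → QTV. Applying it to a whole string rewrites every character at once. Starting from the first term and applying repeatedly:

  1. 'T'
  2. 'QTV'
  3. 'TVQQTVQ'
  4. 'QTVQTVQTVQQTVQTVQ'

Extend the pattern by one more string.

TVQQTVQTVQQTVQTVQQTVQTVQTVQQTVQTVQQTVQTVQ

Applying the rule to each of the 17 symbols of QTVQTVQTVQQTVQTVQ gives the pieces TVQ QTV Q TVQ QTV Q TVQ QTV Q TVQ TVQ QTV Q TVQ QTV Q TVQ, which concatenate to the answer.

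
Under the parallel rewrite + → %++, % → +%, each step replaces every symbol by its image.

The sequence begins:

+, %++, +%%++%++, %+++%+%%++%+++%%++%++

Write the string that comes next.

Rewriting the 21 symbols of %+++%+%%++%+++%%++%++ one by one yields +% %++ %++ %++ +% %++ +% +% %++ %++ +% %++ %++ %++ +% +% %++ %++ +% %++ %++; concatenated:

+%%++%++%+++%%+++%+%%++%+++%%++%++%+++%+%%++%+++%%++%++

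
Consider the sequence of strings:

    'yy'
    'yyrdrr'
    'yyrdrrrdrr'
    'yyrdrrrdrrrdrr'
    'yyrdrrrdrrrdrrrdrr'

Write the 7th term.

The strings grow by a fixed suffix rdrr each time.
From yyrdrrrdrrrdrrrdrr, 2 further steps: yyrdrrrdrrrdrrrdrr → yyrdrrrdrrrdrrrdrrrdrr → (answer).

yyrdrrrdrrrdrrrdrrrdrrrdrr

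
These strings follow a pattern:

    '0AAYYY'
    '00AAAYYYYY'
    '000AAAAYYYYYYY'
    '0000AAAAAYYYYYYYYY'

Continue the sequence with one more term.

The n-th term is n 0's then n+1 A's then 2n+1 Y's (n = 1, 2, …).
Setting n = 5 gives 5, 6, 11 characters in each block.

00000AAAAAAYYYYYYYYYYY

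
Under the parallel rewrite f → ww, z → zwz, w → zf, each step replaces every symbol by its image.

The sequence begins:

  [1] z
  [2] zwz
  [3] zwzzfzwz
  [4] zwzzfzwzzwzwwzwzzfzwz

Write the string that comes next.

zwzzfzwzzwzwwzwzzfzwzzwzzfzwzzfzfzwzzfzwzzwzwwzwzzfzwz

Applying the rule to each of the 21 symbols of zwzzfzwzzwzwwzwzzfzwz gives the pieces zwz zf zwz zwz ww zwz zf zwz zwz zf zwz zf zf zwz zf zwz zwz ww zwz zf zwz, which concatenate to the answer.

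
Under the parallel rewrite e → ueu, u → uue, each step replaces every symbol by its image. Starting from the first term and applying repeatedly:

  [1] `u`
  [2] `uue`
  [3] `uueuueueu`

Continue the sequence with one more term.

uueuueueuuueuueueuuueueuuue

Expanding uueuueueu: u→uue, u→uue, e→ueu, u→uue, u→uue, e→ueu, u→uue, e→ueu, u→uue. Concatenated: uue uue ueu uue uue ueu uue ueu uue.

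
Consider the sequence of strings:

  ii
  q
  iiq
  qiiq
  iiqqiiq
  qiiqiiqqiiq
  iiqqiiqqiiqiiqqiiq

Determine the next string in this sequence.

qiiqiiqqiiqiiqqiiqqiiqiiqqiiq

From term 3 onward, concatenate the second-to-last term with the last: ii·q = iiq, q·iiq = qiiq, …
Continuing: qiiqiiqqiiq · iiqqiiqqiiqiiqqiiq gives term 8.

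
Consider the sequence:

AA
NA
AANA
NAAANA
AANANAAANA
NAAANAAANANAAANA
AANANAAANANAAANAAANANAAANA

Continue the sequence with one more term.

NAAANAAANANAAANAAANANAAANANAAANAAANANAAANA

This is a Fibonacci-style word recurrence s(k) = s(k−2)·s(k−1): e.g. AA·NA = AANA.
Continuing: NAAANAAANANAAANA · AANANAAANANAAANAAANANAAANA gives term 8.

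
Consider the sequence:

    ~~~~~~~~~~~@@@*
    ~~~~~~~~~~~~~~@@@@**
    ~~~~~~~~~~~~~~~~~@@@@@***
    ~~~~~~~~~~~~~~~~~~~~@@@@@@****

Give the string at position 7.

~~~~~~~~~~~~~~~~~~~~~~~~~~~~~@@@@@@@@@*******

The n-th term is 3n+2 ~'s then n @'s then n-2 *'s, where the shown terms are n = 3, 4, 5, 6.
Setting n = 9 gives 29, 9, 7 characters in each block.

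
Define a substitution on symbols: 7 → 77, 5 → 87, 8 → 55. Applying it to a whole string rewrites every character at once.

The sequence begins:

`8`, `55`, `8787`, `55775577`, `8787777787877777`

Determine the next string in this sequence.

φ(8787777787877777) expands symbol-by-symbol to 55 77 55 77 77 77 77 77 55 77 55 77 77 77 77 77; joining the 16 pieces gives the next term.

55775577777777775577557777777777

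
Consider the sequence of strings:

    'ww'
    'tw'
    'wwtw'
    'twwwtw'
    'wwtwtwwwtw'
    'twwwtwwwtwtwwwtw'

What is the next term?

This is a Fibonacci-style word recurrence s(k) = s(k−2)·s(k−1): e.g. ww·tw = wwtw.
The next term joins wwtwtwwwtw and twwwtwwwtwtwwwtw.

wwtwtwwwtwtwwwtwwwtwtwwwtw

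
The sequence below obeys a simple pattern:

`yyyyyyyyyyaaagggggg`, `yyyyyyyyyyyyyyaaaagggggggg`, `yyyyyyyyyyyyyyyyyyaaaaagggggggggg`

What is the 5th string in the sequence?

Term n consists of 4n-2 y's, followed by n a's, followed by 2n g's, where the shown terms are n = 3, 4, 5.
At n = 7 the blocks have lengths 26, 7, 14.

yyyyyyyyyyyyyyyyyyyyyyyyyyaaaaaaagggggggggggggg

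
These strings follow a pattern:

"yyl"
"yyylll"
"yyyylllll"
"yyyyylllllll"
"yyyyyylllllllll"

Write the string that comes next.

Reading off run lengths: y runs 2, 3, 4, 5, 6; l runs 1, 3, 5, 7, 9 — each is linear in n (n = 1, 2, …).
For the next term, n = 6, so the run lengths are 7, 11.

yyyyyyylllllllllll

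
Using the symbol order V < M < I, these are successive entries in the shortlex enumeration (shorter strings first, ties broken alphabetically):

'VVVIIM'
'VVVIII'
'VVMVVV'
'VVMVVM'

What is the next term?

VVMVVI

Find the rightmost character of VVMVVM below I, bump it to the next letter, and reset everything to its right to V.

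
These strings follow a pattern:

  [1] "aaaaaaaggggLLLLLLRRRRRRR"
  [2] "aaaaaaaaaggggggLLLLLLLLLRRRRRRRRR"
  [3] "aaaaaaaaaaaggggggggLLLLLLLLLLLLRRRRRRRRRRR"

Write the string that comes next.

The n-th term is 2n+3 a's then 2n g's then 3n L's then 2n+3 R's, where the shown terms are n = 2, 3, 4.
At n = 5 the blocks have lengths 13, 10, 15, 13.

aaaaaaaaaaaaaggggggggggLLLLLLLLLLLLLLLRRRRRRRRRRRRR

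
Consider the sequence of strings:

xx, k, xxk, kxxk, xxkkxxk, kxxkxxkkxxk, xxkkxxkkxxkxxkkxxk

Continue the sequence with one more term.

kxxkxxkkxxkxxkkxxkkxxkxxkkxxk

This is a Fibonacci-style word recurrence s(k) = s(k−2)·s(k−1): e.g. xx·k = xxk.
Continuing: kxxkxxkkxxk · xxkkxxkkxxkxxkkxxk gives term 8.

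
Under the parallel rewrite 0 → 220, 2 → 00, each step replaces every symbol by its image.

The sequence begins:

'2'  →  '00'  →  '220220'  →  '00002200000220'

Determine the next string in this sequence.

22022022022000002202202202202200000220

Replace each of the 14 characters of 00002200000220 in place — 220 220 220 220 00 00 220 220 220 220 220 00 00 220 — and concatenate.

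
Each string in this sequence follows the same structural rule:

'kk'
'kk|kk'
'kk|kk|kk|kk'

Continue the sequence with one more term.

kk|kk|kk|kk|kk|kk|kk|kk

Every step duplicates the string with '|' between the halves.
So the next term is two copies of kk|kk|kk|kk with '|' between the halves.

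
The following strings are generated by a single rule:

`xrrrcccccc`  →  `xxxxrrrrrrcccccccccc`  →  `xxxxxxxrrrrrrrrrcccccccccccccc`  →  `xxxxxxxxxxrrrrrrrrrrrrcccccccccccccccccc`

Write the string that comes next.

xxxxxxxxxxxxxrrrrrrrrrrrrrrrcccccccccccccccccccccc

Term n consists of 3n-2 x's, followed by 3n r's, followed by 4n+2 c's (n = 1, 2, …).
For the next term, n = 5, so the run lengths are 13, 15, 22.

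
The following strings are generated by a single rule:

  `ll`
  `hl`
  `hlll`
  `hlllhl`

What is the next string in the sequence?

From term 3 onward, concatenate the last term with the second-to-last: hl·ll = hlll, hlll·hl = hlllhl, …
Continuing: hlllhl · hlll gives term 5.

hlllhlhlll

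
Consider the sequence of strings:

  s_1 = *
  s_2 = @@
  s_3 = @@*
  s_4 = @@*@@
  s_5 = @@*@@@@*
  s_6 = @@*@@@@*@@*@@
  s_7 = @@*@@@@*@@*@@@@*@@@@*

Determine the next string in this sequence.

@@*@@@@*@@*@@@@*@@@@*@@*@@@@*@@*@@

From term 3 onward, concatenate the last term with the second-to-last: @@·* = @@*, @@*·@@ = @@*@@, …
Continuing: @@*@@@@*@@*@@@@*@@@@* · @@*@@@@*@@*@@ gives term 8.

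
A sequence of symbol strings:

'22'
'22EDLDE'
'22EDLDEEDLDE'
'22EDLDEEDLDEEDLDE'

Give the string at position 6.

Each term is the previous one with EDLDE appended.
From 22EDLDEEDLDEEDLDE, 2 further steps: 22EDLDEEDLDEEDLDE → 22EDLDEEDLDEEDLDEEDLDE → (answer).

22EDLDEEDLDEEDLDEEDLDEEDLDE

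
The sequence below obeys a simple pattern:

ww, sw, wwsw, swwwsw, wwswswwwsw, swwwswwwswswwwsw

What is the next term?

wwswswwwswswwwswwwswswwwsw

This is a Fibonacci-style word recurrence s(k) = s(k−2)·s(k−1): e.g. ww·sw = wwsw.
So term 7 is wwswswwwsw·swwwswwwswswwwsw.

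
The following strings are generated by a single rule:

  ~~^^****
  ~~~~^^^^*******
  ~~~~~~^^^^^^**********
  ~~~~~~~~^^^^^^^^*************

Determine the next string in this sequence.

~~~~~~~~~~^^^^^^^^^^****************

Term n consists of 2n ~'s, followed by 2n ^'s, followed by 3n+1 *'s (n = 1, 2, …).
For the next term, n = 5, so the run lengths are 10, 10, 16.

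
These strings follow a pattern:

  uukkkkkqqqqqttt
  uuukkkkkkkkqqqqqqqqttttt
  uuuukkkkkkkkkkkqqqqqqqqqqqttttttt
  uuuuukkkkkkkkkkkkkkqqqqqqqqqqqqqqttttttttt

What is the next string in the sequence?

uuuuuukkkkkkkkkkkkkkkkkqqqqqqqqqqqqqqqqqttttttttttt

The n-th term is n+1 u's then 3n+2 k's then 3n+2 q's then 2n+1 t's (n = 1, 2, …).
Setting n = 5 gives 6, 17, 17, 11 characters in each block.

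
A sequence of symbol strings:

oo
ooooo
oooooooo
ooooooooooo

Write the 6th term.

The strings grow by a fixed suffix ooo each time.
From ooooooooooo, 2 further steps: ooooooooooo → oooooooooooooo → (answer).

ooooooooooooooooo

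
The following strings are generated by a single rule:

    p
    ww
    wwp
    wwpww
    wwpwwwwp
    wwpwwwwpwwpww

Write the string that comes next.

wwpwwwwpwwpwwwwpwwwwp

Each term (from the third on) is the previous term followed by the one before it: term 3 = ww·p = wwp.
The next term joins wwpwwwwpwwpww and wwpwwwwp.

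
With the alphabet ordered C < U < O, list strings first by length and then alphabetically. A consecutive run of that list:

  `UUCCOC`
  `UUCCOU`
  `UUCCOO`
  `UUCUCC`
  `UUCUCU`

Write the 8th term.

UUCUUU

Continuing the enumeration 3 steps past UUCUCU: UUCUCU → UUCUCO → UUCUUC → (answer).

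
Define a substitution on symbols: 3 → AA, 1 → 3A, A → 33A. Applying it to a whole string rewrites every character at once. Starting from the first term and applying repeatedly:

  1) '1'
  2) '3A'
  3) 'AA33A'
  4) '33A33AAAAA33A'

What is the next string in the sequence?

AAAA33AAAAA33A33A33A33A33AAAAA33A

Replace each of the 13 characters of 33A33AAAAA33A in place — AA AA 33A AA AA 33A 33A 33A 33A 33A AA AA 33A — and concatenate.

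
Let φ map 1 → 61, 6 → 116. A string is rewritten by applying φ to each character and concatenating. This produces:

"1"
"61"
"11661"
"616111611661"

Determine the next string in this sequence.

11661116616161116616111611661

Rewriting each symbol of 616111611661: 6→116, 1→61, 6→116, 1→61, 1→61, 1→61, 6→116, 1→61, 1→61, 6→116, 6→116, 1→61, which concatenates to 116 61 116 61 61 61 116 61 61 116 116 61.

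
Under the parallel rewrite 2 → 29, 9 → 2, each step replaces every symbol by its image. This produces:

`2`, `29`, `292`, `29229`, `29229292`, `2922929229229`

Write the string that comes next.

292292922922929229292

Applying the rule to each of the 13 symbols of 2922929229229 gives the pieces 29 2 29 29 2 29 2 29 29 2 29 29 2, which concatenate to the answer.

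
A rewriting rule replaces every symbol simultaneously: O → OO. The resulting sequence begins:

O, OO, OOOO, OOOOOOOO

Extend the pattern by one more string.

OOOOOOOOOOOOOOOO

Apply φ to OOOOOOOO symbol by symbol: O→OO, O→OO, O→OO, O→OO, O→OO, O→OO, O→OO, O→OO; joined: OO OO OO OO OO OO OO OO.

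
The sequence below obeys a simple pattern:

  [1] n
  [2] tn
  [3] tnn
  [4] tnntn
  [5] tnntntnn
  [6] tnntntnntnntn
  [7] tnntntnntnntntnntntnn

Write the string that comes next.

tnntntnntnntntnntntnntnntntnntnntn

From term 3 onward, concatenate the last term with the second-to-last: tn·n = tnn, tnn·tn = tnntn, …
The next term joins tnntntnntnntntnntntnn and tnntntnntnntn.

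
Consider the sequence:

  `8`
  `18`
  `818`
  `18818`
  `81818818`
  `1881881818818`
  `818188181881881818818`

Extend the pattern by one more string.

1881881818818818188181881881818818

Each term (from the third on) is the two preceding terms concatenated in order: term 3 = 8·18 = 818.
The next term joins 1881881818818 and 818188181881881818818.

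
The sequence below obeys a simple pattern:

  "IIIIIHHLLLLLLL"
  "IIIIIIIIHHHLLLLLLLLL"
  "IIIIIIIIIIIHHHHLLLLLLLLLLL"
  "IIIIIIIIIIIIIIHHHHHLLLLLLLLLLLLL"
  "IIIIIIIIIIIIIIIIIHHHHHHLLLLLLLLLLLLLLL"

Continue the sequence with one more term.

IIIIIIIIIIIIIIIIIIIIHHHHHHHLLLLLLLLLLLLLLLLL

Reading off run lengths: I runs 5, 8, 11, 14, 17; H runs 2, 3, 4, 5, 6; L runs 7, 9, 11, 13, 15 — each is linear in n, where the shown terms are n = 2, 3, 4, 5, 6.
For the next term, n = 7, so the run lengths are 20, 7, 17.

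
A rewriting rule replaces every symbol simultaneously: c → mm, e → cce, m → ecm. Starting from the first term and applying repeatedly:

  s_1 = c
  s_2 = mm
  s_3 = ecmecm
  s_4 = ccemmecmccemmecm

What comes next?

Replace each of the 16 characters of ccemmecmccemmecm in place — mm mm cce ecm ecm cce mm ecm mm mm cce ecm ecm cce mm ecm — and concatenate.

mmmmcceecmecmccemmecmmmmmcceecmecmccemmecm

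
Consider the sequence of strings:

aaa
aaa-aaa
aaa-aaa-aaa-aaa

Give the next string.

Every step duplicates the string with '-' between the halves.
Doubling aaa-aaa-aaa-aaa with '-' between the halves:

aaa-aaa-aaa-aaa-aaa-aaa-aaa-aaa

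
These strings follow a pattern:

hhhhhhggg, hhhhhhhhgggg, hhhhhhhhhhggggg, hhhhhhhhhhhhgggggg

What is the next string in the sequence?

hhhhhhhhhhhhhhggggggg

Reading off run lengths: h runs 6, 8, 10, 12; g runs 3, 4, 5, 6 — each is linear in n, where the shown terms are n = 3, 4, 5, 6.
For the next term, n = 7, so the run lengths are 14, 7.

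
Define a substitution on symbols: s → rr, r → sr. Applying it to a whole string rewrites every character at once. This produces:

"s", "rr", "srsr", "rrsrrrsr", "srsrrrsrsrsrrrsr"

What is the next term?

φ(srsrrrsrsrsrrrsr) expands symbol-by-symbol to rr sr rr sr sr sr rr sr rr sr rr sr sr sr rr sr; joining the 16 pieces gives the next term.

rrsrrrsrsrsrrrsrrrsrrrsrsrsrrrsr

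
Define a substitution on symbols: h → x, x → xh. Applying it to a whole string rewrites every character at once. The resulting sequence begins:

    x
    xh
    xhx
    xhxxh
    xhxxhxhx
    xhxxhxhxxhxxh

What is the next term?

xhxxhxhxxhxxhxhxxhxhx

Applying the rule to each of the 13 symbols of xhxxhxhxxhxxh gives the pieces xh x xh xh x xh x xh xh x xh xh x, which concatenate to the answer.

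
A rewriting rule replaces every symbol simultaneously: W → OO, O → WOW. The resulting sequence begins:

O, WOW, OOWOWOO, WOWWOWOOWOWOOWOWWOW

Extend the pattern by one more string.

OOWOWOOOOWOWOOWOWWOWOOWOWOOWOWWOWOOWOWOOOOWOWOO

φ(WOWWOWOOWOWOOWOWWOW) expands symbol-by-symbol to OO WOW OO OO WOW OO WOW WOW OO WOW OO WOW WOW OO WOW OO OO WOW OO; joining the 19 pieces gives the next term.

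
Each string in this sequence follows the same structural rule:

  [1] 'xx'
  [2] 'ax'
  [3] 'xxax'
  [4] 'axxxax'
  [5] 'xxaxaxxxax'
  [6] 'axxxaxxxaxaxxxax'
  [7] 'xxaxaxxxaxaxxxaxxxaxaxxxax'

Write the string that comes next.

axxxaxxxaxaxxxaxxxaxaxxxaxaxxxaxxxaxaxxxax

Each term (from the third on) is the two preceding terms concatenated in order: term 3 = xx·ax = xxax.
The next term joins axxxaxxxaxaxxxax and xxaxaxxxaxaxxxaxxxaxaxxxax.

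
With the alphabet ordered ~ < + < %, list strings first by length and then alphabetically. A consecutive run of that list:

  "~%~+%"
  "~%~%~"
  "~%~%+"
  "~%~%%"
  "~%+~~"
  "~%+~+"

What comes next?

~%+~%

Find the rightmost character of ~%+~+ below %, bump it to the next letter, and reset everything to its right to ~.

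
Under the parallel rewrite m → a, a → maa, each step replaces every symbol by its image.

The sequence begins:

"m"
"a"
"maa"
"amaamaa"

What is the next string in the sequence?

maaamaamaaamaamaa

Apply φ to amaamaa symbol by symbol: a→maa, m→a, a→maa, a→maa, m→a, a→maa, a→maa; joined: maa a maa maa a maa maa.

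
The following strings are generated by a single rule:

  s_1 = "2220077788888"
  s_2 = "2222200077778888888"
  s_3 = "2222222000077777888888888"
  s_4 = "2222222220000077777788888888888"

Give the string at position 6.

2222222222222000000077777777888888888888888

Term n consists of 2n-1 2's, followed by n 0's, followed by n+1 7's, followed by 2n+1 8's, where the shown terms are n = 2, 3, 4, 5.
At n = 7 the blocks have lengths 13, 7, 8, 15.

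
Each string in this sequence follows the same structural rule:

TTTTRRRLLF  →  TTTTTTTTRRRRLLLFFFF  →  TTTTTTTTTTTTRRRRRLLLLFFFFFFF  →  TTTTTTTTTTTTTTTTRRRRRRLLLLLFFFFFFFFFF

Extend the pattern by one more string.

TTTTTTTTTTTTTTTTTTTTRRRRRRRLLLLLLFFFFFFFFFFFFF

Term n consists of 4n T's, followed by n+2 R's, followed by n+1 L's, followed by 3n-2 F's (n = 1, 2, …).
At n = 5 the blocks have lengths 20, 7, 6, 13.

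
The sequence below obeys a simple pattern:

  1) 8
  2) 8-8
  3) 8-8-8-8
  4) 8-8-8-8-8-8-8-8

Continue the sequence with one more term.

Every step duplicates the string with '-' between the halves.
Doubling 8-8-8-8-8-8-8-8 with '-' between the halves:

8-8-8-8-8-8-8-8-8-8-8-8-8-8-8-8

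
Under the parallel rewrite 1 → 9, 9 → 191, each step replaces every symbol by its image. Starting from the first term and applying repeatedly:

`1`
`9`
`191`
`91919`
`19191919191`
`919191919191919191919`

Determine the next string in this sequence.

1919191919191919191919191919191919191919191

φ(919191919191919191919) expands symbol-by-symbol to 191 9 191 9 191 9 191 9 191 9 191 9 191 9 191 9 191 9 191 9 191; joining the 21 pieces gives the next term.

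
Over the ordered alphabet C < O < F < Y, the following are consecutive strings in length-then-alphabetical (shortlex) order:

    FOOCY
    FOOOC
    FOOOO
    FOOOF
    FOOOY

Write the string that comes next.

Find the rightmost character of FOOOY below Y, bump it to the next letter, and reset everything to its right to C.

FOOFC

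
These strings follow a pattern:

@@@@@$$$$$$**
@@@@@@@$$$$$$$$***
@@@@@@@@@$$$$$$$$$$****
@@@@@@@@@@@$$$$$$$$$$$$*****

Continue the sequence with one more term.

@@@@@@@@@@@@@$$$$$$$$$$$$$$******

The n-th term is 2n-1 @'s then 2n $'s then n-1 *'s, where the shown terms are n = 3, 4, 5, 6.
At n = 7 the blocks have lengths 13, 14, 6.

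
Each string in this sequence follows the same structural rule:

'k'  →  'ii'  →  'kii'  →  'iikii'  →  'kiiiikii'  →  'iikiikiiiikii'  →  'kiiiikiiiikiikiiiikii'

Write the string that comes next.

iikiikiiiikiikiiiikiiiikiikiiiikii

From term 3 onward, concatenate the second-to-last term with the last: k·ii = kii, ii·kii = iikii, …
Continuing: iikiikiiiikii · kiiiikiiiikiikiiiikii gives term 8.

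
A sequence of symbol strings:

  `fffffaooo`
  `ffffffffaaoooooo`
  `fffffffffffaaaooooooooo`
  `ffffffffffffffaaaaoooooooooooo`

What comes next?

fffffffffffffffffaaaaaooooooooooooooo

Reading off run lengths: f runs 5, 8, 11, 14; a runs 1, 2, 3, 4; o runs 3, 6, 9, 12 — each is linear in n (n = 1, 2, …).
For the next term, n = 5, so the run lengths are 17, 5, 15.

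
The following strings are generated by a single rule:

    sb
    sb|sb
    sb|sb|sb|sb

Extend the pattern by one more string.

sb|sb|sb|sb|sb|sb|sb|sb

Every step duplicates the string with '|' between the halves.
One more doubling of sb|sb|sb|sb gives the answer.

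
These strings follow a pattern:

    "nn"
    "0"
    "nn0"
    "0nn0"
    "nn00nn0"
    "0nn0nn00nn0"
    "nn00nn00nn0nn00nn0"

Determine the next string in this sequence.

Each term (from the third on) is the two preceding terms concatenated in order: term 3 = nn·0 = nn0.
Continuing: 0nn0nn00nn0 · nn00nn00nn0nn00nn0 gives term 8.

0nn0nn00nn0nn00nn00nn0nn00nn0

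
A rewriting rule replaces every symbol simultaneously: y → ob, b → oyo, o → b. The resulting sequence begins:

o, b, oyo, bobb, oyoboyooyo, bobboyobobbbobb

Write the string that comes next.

Replace each of the 15 characters of bobboyobobbbobb in place — oyo b oyo oyo b ob b oyo b oyo oyo oyo b oyo oyo — and concatenate.

oyoboyooyobobboyoboyooyooyoboyooyo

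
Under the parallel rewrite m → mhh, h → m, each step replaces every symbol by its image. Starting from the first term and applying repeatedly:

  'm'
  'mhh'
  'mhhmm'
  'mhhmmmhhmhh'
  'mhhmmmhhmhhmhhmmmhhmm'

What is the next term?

mhhmmmhhmhhmhhmmmhhmmmhhmmmhhmhhmhhmmmhhmhh

Replace each of the 21 characters of mhhmmmhhmhhmhhmmmhhmm in place — mhh m m mhh mhh mhh m m mhh m m mhh m m mhh mhh mhh m m mhh mhh — and concatenate.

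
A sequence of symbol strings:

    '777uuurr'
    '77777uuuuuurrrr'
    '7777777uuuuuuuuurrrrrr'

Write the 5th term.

77777777777uuuuuuuuuuuuuuurrrrrrrrrr

Each string has the form 7^{2n+1} u^{3n} r^{2n} (n = 1, 2, …).
At n = 5 the blocks have lengths 11, 15, 10.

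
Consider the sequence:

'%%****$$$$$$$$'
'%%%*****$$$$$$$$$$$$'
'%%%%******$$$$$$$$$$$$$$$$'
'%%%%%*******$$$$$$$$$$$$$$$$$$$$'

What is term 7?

%%%%%%%%**********$$$$$$$$$$$$$$$$$$$$$$$$$$$$$$$$

Reading off run lengths: % runs 2, 3, 4, 5; * runs 4, 5, 6, 7; $ runs 8, 12, 16, 20 — each is linear in n, where the shown terms are n = 2, 3, 4, 5.
Setting n = 8 gives 8, 10, 32 characters in each block.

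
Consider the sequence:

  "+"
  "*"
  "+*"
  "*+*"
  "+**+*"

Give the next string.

*+*+**+*

From term 3 onward, concatenate the second-to-last term with the last: +·* = +*, *·+* = *+*, …
So term 6 is *+*·+**+*.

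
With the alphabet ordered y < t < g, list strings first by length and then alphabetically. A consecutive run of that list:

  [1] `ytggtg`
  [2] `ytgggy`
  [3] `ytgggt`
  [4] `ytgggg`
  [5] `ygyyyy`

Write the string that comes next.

ygyyyt

Find the rightmost character of ygyyyy below g, bump it to the next letter, and reset everything to its right to y.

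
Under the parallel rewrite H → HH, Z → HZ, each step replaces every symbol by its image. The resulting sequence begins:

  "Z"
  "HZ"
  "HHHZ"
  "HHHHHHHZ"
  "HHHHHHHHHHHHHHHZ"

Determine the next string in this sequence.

φ(HHHHHHHHHHHHHHHZ) expands symbol-by-symbol to HH HH HH HH HH HH HH HH HH HH HH HH HH HH HH HZ; joining the 16 pieces gives the next term.

HHHHHHHHHHHHHHHHHHHHHHHHHHHHHHHZ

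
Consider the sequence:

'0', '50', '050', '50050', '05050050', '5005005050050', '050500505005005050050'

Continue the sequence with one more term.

5005005050050050500505005005050050

Each term (from the third on) is the two preceding terms concatenated in order: term 3 = 0·50 = 050.
The next term joins 5005005050050 and 050500505005005050050.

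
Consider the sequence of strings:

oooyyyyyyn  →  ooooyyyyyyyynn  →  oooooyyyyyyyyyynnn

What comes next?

ooooooyyyyyyyyyyyynnnn

Term n consists of n+1 o's, followed by 2n+2 y's, followed by n-1 n's, where the shown terms are n = 2, 3, 4.
Setting n = 5 gives 6, 12, 4 characters in each block.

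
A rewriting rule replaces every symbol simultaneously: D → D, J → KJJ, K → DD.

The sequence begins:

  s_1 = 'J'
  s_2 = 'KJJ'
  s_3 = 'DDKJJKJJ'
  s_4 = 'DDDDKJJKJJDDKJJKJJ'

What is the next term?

DDDDDDKJJKJJDDKJJKJJDDDDKJJKJJDDKJJKJJ

Applying the rule to each of the 18 symbols of DDDDKJJKJJDDKJJKJJ gives the pieces D D D D DD KJJ KJJ DD KJJ KJJ D D DD KJJ KJJ DD KJJ KJJ, which concatenate to the answer.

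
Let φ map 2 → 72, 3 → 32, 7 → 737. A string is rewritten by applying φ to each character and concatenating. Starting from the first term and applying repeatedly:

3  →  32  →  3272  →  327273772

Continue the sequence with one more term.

Expanding 327273772: 3→32, 2→72, 7→737, 2→72, 7→737, 3→32, 7→737, 7→737, 2→72. Concatenated: 32 72 737 72 737 32 737 737 72.

3272737727373273773772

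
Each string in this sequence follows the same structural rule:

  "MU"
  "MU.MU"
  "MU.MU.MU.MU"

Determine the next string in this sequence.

Each string is two copies of the previous one joined by '.'.
Doubling MU.MU.MU.MU with '.' between the halves:

MU.MU.MU.MU.MU.MU.MU.MU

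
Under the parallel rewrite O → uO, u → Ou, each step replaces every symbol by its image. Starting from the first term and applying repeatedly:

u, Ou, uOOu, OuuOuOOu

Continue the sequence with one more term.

Expanding OuuOuOOu: O→uO, u→Ou, u→Ou, O→uO, u→Ou, O→uO, O→uO, u→Ou. Concatenated: uO Ou Ou uO Ou uO uO Ou.

uOOuOuuOOuuOuOOu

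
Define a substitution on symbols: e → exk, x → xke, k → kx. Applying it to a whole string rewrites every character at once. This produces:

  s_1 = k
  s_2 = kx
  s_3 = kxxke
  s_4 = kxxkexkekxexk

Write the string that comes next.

Rewriting the 13 symbols of kxxkexkekxexk one by one yields kx xke xke kx exk xke kx exk kx xke exk xke kx; concatenated:

kxxkexkekxexkxkekxexkkxxkeexkxkekx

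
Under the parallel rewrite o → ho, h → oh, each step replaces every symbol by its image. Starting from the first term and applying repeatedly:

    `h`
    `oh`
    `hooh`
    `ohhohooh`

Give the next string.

hoohohhoohhohooh

Rewriting each symbol of ohhohooh: o→ho, h→oh, h→oh, o→ho, h→oh, o→ho, o→ho, h→oh, which concatenates to ho oh oh ho oh ho ho oh.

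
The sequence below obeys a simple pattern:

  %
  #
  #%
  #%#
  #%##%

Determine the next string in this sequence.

This is a Fibonacci-style word recurrence s(k) = s(k−1)·s(k−2): e.g. #·% = #%.
Continuing: #%##% · #%# gives term 6.

#%##%#%#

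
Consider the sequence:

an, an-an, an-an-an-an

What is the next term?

Every step duplicates the string with '-' between the halves.
Doubling an-an-an-an with '-' between the halves:

an-an-an-an-an-an-an-an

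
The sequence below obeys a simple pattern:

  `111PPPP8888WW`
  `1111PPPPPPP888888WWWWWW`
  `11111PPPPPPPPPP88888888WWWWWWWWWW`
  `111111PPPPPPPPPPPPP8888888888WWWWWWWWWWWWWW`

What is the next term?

1111111PPPPPPPPPPPPPPPP888888888888WWWWWWWWWWWWWWWWWW

Term n consists of n+2 1's, followed by 3n+1 P's, followed by 2n+2 8's, followed by 4n-2 W's (n = 1, 2, …).
For the next term, n = 5, so the run lengths are 7, 16, 12, 18.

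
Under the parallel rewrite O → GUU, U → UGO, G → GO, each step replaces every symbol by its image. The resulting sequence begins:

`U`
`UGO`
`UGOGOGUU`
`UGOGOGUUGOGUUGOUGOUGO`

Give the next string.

UGOGOGUUGOGUUGOUGOUGOGOGUUGOUGOUGOGOGUUUGOGOGUUUGOGOGUU

Applying the rule to each of the 21 symbols of UGOGOGUUGOGUUGOUGOUGO gives the pieces UGO GO GUU GO GUU GO UGO UGO GO GUU GO UGO UGO GO GUU UGO GO GUU UGO GO GUU, which concatenate to the answer.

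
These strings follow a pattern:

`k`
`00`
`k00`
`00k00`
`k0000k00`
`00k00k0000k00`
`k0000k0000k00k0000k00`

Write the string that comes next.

This is a Fibonacci-style word recurrence s(k) = s(k−2)·s(k−1): e.g. k·00 = k00.
So term 8 is 00k00k0000k00·k0000k0000k00k0000k00.

00k00k0000k00k0000k0000k00k0000k00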